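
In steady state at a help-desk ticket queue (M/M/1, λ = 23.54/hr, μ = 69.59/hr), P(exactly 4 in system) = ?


ρ = 23.54/69.59 = 0.3383
P_n = (1−ρ)·ρ^n = (1 − 0.3383)·0.3383^4 = 0.6617·0.013093 = 0.008664

Final: 0.008664


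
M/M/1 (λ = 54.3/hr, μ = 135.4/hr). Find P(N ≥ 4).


ρ = 54.3/135.4 = 0.4010
P(N ≥ n) = ρ^n = 0.4010^4 = 0.025866

Final: 0.025866


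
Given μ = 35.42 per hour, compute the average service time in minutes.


Mean service time = 1/μ = 1/35.42 hour = 0.02823 hour
In minutes: 0.02823 × 60 = 1.6940 min

Final: 1.6940 min


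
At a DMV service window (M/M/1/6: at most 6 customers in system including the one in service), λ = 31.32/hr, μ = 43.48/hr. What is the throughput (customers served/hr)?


ρ = 0.7203; P_K = (1−ρ)ρ^6/(1−ρ^7) = 0.043441
λ_eff = λ(1 − P_K) = 31.32·(1 − 0.043441) = 31.32·0.956559 = 29.9594 /hr

Final: 29.9594 /hr


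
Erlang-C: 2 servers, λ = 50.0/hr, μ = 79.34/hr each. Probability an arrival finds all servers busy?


a = λ/μ = 0.6302; ρ = a/2 = 0.3151
P₀ = 0.520797 (from M/M/c formula)
C(c,a) = [a^c/(c!(1−ρ))]·P₀ = [0.39715/(2·0.6849)]·0.520797
= 0.28993·0.520797 = 0.150997

Final: 0.150997


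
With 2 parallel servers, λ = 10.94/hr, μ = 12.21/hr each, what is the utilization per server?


ρ = λ/(cμ) = 10.94/(2·12.21) = 10.94/24.42 = 0.4480

Final: 0.4480


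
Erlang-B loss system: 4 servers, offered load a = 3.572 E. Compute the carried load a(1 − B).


B(4,3.572) = 0.267785 (Erlang-B)
Carried load = a(1 − B) = 3.572·(1 − 0.267785) = 3.572·0.732215 = 2.6155 E

Final: 2.6155 Erlangs


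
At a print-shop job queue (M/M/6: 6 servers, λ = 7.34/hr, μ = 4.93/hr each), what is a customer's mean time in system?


a = 1.4888; ρ = 0.2481; P₀ = 0.225579
Lq = P₀·a^c·ρ/(c!(1−ρ)²) = 0.001498
Wq = Lq/λ = 0.001498/7.34 = 0.0002041 hr
W = Wq + 1/μ = 0.0002041 + 0.20284 = 0.20304 hr

Final: 0.20304 hr


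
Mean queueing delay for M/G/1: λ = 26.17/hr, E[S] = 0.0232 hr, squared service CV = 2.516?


ρ = λ·E[S] = 26.17·0.0232 = 0.6071
E[S²] = E[S]²(1+C_s²) = 0.0232²·(1+2.516) = 0.001892
Wq = λ·E[S²]/(2(1−ρ)) = 26.17·0.001892/(2·0.3929) = 0.06303 hr

Final: 0.06303 hr


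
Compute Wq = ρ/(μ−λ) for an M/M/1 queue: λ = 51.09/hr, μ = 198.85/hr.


ρ = 51.09/198.85 = 0.2569
Wq = ρ/(μ−λ) = 0.2569/(198.85 − 51.09) = 0.2569/147.76 = 0.001739 hr

Final: 0.001739 hr


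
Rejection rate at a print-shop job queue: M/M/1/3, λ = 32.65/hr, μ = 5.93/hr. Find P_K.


ρ = λ/μ = 32.65/5.93 = 5.5059
P_K = (1−ρ)ρ^K/(1−ρ^(K+1)) = (-4.5059·166.911199)/(1 − 918.996736)
= -752.085537/-917.996736 = 0.819268

Final: 0.819268


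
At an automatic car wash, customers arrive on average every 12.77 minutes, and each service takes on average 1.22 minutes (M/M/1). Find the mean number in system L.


λ = 60/12.77 = 4.6985 /hr
μ = 60/1.22 = 49.1803 /hr
ρ = λ/μ = 4.6985/49.1803 = 0.09554
L = ρ/(1−ρ) = 0.09554/0.9045 = 0.1056

Final: 0.1056


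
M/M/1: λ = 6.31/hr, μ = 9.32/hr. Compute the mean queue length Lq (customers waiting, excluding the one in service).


ρ = 6.31/9.32 = 0.6770
Lq = ρ²/(1−ρ) = 0.4584/0.3230 = 1.4193

Final: 1.4193


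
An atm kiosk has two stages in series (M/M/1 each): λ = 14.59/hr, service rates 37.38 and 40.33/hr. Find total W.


Each node sees arrival rate λ = 14.59/hr (tandem ⇒ throughput preserved).
W₁ = 1/(μ₁−λ) = 1/(37.38−14.59) = 0.04388 hr
W₂ = 1/(μ₂−λ) = 1/(40.33−14.59) = 0.03885 hr
W_total = W₁ + W₂ = 0.04388 + 0.03885 = 0.08273 hr

Final: 0.08273 hr


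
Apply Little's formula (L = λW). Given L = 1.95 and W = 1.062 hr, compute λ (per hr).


λ = L/W = 1.95/1.062 = 1.8362 /hr

Final: 1.8362 /hr


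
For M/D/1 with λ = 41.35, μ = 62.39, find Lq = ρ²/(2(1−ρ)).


ρ = 41.35/62.39 = 0.6628
M/D/1: Lq = ρ²/(2(1−ρ)) = 0.4393/(2·0.3372) = 0.65127

Final: 0.65127


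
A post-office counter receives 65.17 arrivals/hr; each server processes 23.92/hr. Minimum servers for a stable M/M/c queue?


Stability requires cμ > λ ⇔ c > λ/μ.
λ/μ = 65.17/23.92 = 2.7245
Minimum integer c = ⌊2.7245⌋ + 1 = 3
Check: 3·23.92 = 71.76 > 65.17, while 2·23.92 = 47.84 ≤ 65.17

Final: 3 servers


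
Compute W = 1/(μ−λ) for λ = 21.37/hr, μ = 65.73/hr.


W = 1/(μ−λ) = 1/(65.73 − 21.37) = 1/44.36 = 0.02254 hr

Final: 0.02254 hr


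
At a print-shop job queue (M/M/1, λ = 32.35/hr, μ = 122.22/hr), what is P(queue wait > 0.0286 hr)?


ρ = 32.35/122.22 = 0.2647
P(Wq > t) = ρ·e^{−(μ−λ)t} = 0.2647·e^{−2.5703}
= 0.2647·0.076514 = 0.020252

Final: 0.020252


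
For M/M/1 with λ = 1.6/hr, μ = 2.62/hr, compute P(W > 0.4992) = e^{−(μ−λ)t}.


W ~ Exponential(μ−λ) for M/M/1.
μ − λ = 2.62 − 1.6 = 1.0200
P(W > t) = e^{−(μ−λ)t} = e^{−0.5092} = 0.600986

Final: 0.600986


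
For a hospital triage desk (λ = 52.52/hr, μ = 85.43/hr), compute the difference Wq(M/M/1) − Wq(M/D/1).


ρ = 52.52/85.43 = 0.6148
Wq(M/M/1) = ρ/(μ−λ) = 0.6148/32.91 = 0.01868 hr
Wq(M/D/1) = ρ/(2(μ−λ)) = 0.009340 hr
Savings = 0.01868 − 0.009340 = 0.009340 hr

Final: 0.009340 hr


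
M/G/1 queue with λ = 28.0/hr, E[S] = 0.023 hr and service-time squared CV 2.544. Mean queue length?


ρ = λ·E[S] = 28.0·0.023 = 0.6440
Lq = ρ²(1+C_s²)/(2(1−ρ)) = 0.4147·(1+2.544)/(2·0.3560)
= 0.4147·3.5440/0.7120 = 2.06436

Final: 2.06436


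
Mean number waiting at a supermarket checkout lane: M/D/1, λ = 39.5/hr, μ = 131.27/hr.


ρ = 39.5/131.27 = 0.3009
M/D/1: Lq = ρ²/(2(1−ρ)) = 0.09054/(2·0.6991) = 0.06476

Final: 0.06476


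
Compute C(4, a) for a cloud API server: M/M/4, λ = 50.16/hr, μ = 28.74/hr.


a = λ/μ = 1.7453; ρ = a/4 = 0.4363
P₀ = 0.171225 (from M/M/c formula)
C(c,a) = [a^c/(c!(1−ρ))]·P₀ = [9.27861/(24·0.5637)]·0.171225
= 0.68587·0.171225 = 0.117438

Final: 0.117438


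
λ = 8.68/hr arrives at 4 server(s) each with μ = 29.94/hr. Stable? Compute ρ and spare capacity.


Total capacity cμ = 4·29.94 = 119.76/hr
ρ = λ/(cμ) = 8.68/119.76 = 0.07248
Stable ⇔ ρ < 1: YES
Spare capacity = cμ − λ = 119.76 − 8.68 = 111.08/hr

Final: ρ = 0.07248; stable; margin = 111.08/hr


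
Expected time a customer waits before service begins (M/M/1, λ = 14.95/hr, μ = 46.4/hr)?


ρ = 14.95/46.4 = 0.3222
Wq = ρ/(μ−λ) = 0.3222/(46.4 − 14.95) = 0.3222/31.45 = 0.01024 hr

Final: 0.01024 hr


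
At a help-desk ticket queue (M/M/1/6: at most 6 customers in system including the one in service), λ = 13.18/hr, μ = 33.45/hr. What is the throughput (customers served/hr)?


ρ = 0.3940; P_K = (1−ρ)ρ^6/(1−ρ^7) = 0.002271
λ_eff = λ(1 − P_K) = 13.18·(1 − 0.002271) = 13.18·0.997729 = 13.1501 /hr

Final: 13.1501 /hr


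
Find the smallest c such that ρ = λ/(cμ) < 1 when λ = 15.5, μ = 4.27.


Stability requires cμ > λ ⇔ c > λ/μ.
λ/μ = 15.5/4.27 = 3.6300
Minimum integer c = ⌊3.6300⌋ + 1 = 4
Check: 4·4.27 = 17.08 > 15.5, while 3·4.27 = 12.81 ≤ 15.5

Final: 4 servers


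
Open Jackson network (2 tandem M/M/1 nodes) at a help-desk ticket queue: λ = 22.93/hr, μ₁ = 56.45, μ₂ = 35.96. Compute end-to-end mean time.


Each node sees arrival rate λ = 22.93/hr (tandem ⇒ throughput preserved).
W₁ = 1/(μ₁−λ) = 1/(56.45−22.93) = 0.02983 hr
W₂ = 1/(μ₂−λ) = 1/(35.96−22.93) = 0.07675 hr
W_total = W₁ + W₂ = 0.02983 + 0.07675 = 0.10658 hr

Final: 0.10658 hr


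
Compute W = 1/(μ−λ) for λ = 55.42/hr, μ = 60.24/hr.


W = 1/(μ−λ) = 1/(60.24 − 55.42) = 1/4.82 = 0.2075 hr

Final: 0.2075 hr


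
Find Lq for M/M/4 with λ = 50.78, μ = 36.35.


a = λ/μ = 1.3970; ρ = a/4 = 0.3492
P₀ = 0.245642
Lq = P₀·a^c·ρ / (c!·(1−ρ)²) = 0.245642·3.80849·0.3492/(24·0.42348)
= 0.03215

Final: 0.03215


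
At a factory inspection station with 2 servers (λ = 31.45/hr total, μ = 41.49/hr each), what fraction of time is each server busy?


ρ = λ/(cμ) = 31.45/(2·41.49) = 31.45/82.98 = 0.3790

Final: 0.3790


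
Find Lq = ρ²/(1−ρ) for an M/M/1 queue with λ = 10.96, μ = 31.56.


ρ = 10.96/31.56 = 0.3473
Lq = ρ²/(1−ρ) = 0.1206/0.6527 = 0.1848

Final: 0.1848


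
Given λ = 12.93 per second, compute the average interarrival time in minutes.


Mean interarrival time = 1/λ = 1/12.93 second = 0.07734 second
In minutes: 0.07734 × 0.0166667 = 0.001289 min

Final: 0.001289 min


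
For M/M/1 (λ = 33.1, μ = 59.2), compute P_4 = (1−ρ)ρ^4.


ρ = 33.1/59.2 = 0.5591
P_n = (1−ρ)·ρ^n = (1 − 0.5591)·0.5591^4 = 0.4409·0.097729 = 0.043087

Final: 0.043087


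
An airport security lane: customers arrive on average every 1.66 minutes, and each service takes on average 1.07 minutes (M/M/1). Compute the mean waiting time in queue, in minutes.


λ = 60/1.66 = 36.1446 /hr
μ = 60/1.07 = 56.0748 /hr
ρ = λ/μ = 36.1446/56.0748 = 0.6446
Wq = ρ/(μ−λ) = 0.6446/(56.0748−36.1446) = 0.03234 hr
In minutes: 0.03234·60 = 1.941 min

Final: 1.941 min


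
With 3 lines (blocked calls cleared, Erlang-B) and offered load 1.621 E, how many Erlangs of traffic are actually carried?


B(3,1.621) = 0.152840 (Erlang-B)
Carried load = a(1 − B) = 1.621·(1 − 0.152840) = 1.621·0.847160 = 1.3732 E

Final: 1.3732 Erlangs


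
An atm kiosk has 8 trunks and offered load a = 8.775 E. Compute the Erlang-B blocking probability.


B(c,a) = (a^c/c!) / Σ_{k=0}^{c} a^k/k!
a^8/8! = 871.879522
Σ terms (k=0..8): 1.00000 + 8.77500 + 38.50031 + 112.61341 + 247.04568 + 433.56516 + 634.08905 + 794.87592 + 871.87952 = 3142.344059
B = 871.879522/3142.344059 = 0.277462

Final: 0.277462


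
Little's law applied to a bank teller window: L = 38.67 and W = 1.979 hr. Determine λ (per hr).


λ = L/W = 38.67/1.979 = 19.5402 /hr

Final: 19.5402 /hr


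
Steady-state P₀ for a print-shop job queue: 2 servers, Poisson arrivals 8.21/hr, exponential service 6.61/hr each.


a = λ/μ = 8.21/6.61 = 1.2421; ρ = a/c = 0.6210
Σ_{k=0}^{1} a^k/k! (terms k=0..1) = 1.00000 + 1.24206 = 2.24206
Tail: a^2/(2!(1−ρ)) = 1.54271/(2·0.3790) = 2.03539
P₀ = 1/(2.24206 + 2.03539) = 1/4.27745 = 0.233784

Final: 0.233784


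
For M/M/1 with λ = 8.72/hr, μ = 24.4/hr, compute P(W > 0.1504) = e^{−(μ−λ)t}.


W ~ Exponential(μ−λ) for M/M/1.
μ − λ = 24.4 − 8.72 = 15.6800
P(W > t) = e^{−(μ−λ)t} = e^{−2.3583} = 0.094584

Final: 0.094584


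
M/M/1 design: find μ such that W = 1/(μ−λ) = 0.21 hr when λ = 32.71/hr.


W = 1/(μ−λ) ⇒ μ − λ = 1/W = 1/0.21 = 4.7619
μ = λ + 1/W = 32.71 + 4.7619 = 37.4719 per hr

Final: 37.4719 /hr


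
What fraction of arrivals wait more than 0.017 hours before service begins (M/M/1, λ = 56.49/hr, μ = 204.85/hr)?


ρ = 56.49/204.85 = 0.2758
P(Wq > t) = ρ·e^{−(μ−λ)t} = 0.2758·e^{−2.5221}
= 0.2758·0.080289 = 0.022141

Final: 0.022141


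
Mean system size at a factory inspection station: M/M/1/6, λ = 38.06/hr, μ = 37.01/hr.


ρ = 38.06/37.01 = 1.0284
L = ρ[1 − (K+1)ρ^K + Kρ^(K+1)] / [(1−ρ)(1−ρ^(K+1))]
Numerator: 1.0284·(1 − 7·1.182764 + 6·1.216320) = 0.019098
Denominator: (-0.02837)·(-0.216320) = 0.006137
L = 0.019098/0.006137 = 3.1118

Final: 3.1118


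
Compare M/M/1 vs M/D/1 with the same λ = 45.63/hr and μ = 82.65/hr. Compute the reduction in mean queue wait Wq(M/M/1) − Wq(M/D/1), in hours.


ρ = 45.63/82.65 = 0.5521
Wq(M/M/1) = ρ/(μ−λ) = 0.5521/37.02 = 0.01491 hr
Wq(M/D/1) = ρ/(2(μ−λ)) = 0.007457 hr
Savings = 0.01491 − 0.007457 = 0.007457 hr

Final: 0.007457 hr


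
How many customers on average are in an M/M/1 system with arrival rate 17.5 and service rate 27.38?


ρ = λ/μ = 17.5/27.38 = 0.6392
L = ρ/(1−ρ) = 0.6392/(1 − 0.6392) = 0.6392/0.3608 = 1.7713

Final: 1.7713


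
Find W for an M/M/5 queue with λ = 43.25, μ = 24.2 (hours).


a = 1.7872; ρ = 0.3574; P₀ = 0.166746
Lq = P₀·a^c·ρ/(c!(1−ρ)²) = 0.02193
Wq = Lq/λ = 0.02193/43.25 = 0.0005071 hr
W = Wq + 1/μ = 0.0005071 + 0.04132 = 0.04183 hr

Final: 0.04183 hr


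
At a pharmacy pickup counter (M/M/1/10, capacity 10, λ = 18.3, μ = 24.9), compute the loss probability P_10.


ρ = λ/μ = 18.3/24.9 = 0.7349
P_K = (1−ρ)ρ^K/(1−ρ^(K+1)) = (0.2651·0.045975)/(1 − 0.033789)
= 0.012186/0.966211 = 0.012612

Final: 0.012612


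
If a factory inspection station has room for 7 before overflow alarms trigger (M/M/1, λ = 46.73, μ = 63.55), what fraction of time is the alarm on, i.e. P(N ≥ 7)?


ρ = 46.73/63.55 = 0.7353
P(N ≥ n) = ρ^n = 0.7353^7 = 0.116242

Final: 0.116242


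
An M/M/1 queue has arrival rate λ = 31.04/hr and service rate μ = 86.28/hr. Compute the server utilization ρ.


ρ = λ/μ = 31.04/86.28 = 0.3598

Final: 0.3598


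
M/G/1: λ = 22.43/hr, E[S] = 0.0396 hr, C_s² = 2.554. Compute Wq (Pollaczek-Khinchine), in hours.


ρ = λ·E[S] = 22.43·0.0396 = 0.8882
E[S²] = E[S]²(1+C_s²) = 0.0396²·(1+2.554) = 0.005573
Wq = λ·E[S²]/(2(1−ρ)) = 22.43·0.005573/(2·0.1118) = 0.55921 hr

Final: 0.55921 hr


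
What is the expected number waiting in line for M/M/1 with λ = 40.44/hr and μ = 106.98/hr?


ρ = 40.44/106.98 = 0.3780
Lq = ρ²/(1−ρ) = 0.1429/0.6220 = 0.2297

Final: 0.2297


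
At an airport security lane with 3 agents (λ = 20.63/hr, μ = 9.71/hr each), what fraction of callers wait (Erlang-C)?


a = λ/μ = 2.1246; ρ = a/3 = 0.7082
P₀ = 0.092086 (from M/M/c formula)
C(c,a) = [a^c/(c!(1−ρ))]·P₀ = [9.59047/(6·0.2918)]·0.092086
= 5.47785·0.092086 = 0.504431

Final: 0.504431


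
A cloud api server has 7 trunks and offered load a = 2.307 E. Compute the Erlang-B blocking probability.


B(c,a) = (a^c/c!) / Σ_{k=0}^{c} a^k/k!
a^7/7! = 0.069009
Σ terms (k=0..7): 1.00000 + 2.30700 + 2.66112 + 2.04640 + 1.18026 + 0.54457 + 0.20939 + 0.06901 = 10.017764
B = 0.069009/10.017764 = 0.006889

Final: 0.006889


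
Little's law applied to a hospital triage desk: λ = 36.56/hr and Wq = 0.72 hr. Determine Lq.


Lq = λWq = 36.56·0.72 = 26.3232

Final: 26.3232


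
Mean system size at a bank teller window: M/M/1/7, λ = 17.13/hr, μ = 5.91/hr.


ρ = 17.13/5.91 = 2.8985
L = ρ[1 − (K+1)ρ^K + Kρ^(K+1)] / [(1−ρ)(1−ρ^(K+1))]
Numerator: 2.8985·(1 − 8·1718.656855 + 7·4981.487635) = 61222.094238
Denominator: (-1.8985)·(-4980.487635) = 9455.342008
L = 61222.094238/9455.342008 = 6.4749

Final: 6.4749


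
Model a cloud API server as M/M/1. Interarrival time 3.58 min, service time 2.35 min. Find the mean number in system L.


λ = 60/3.58 = 16.7598 /hr
μ = 60/2.35 = 25.5319 /hr
ρ = λ/μ = 16.7598/25.5319 = 0.6564
L = ρ/(1−ρ) = 0.6564/0.3436 = 1.9106

Final: 1.9106


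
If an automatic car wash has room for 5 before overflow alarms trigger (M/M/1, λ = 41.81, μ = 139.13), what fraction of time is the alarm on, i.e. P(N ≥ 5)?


ρ = 41.81/139.13 = 0.3005
P(N ≥ n) = ρ^n = 0.3005^5 = 0.002451

Final: 0.002451


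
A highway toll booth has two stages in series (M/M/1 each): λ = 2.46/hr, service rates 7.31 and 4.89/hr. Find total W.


Each node sees arrival rate λ = 2.46/hr (tandem ⇒ throughput preserved).
W₁ = 1/(μ₁−λ) = 1/(7.31−2.46) = 0.20619 hr
W₂ = 1/(μ₂−λ) = 1/(4.89−2.46) = 0.41152 hr
W_total = W₁ + W₂ = 0.20619 + 0.41152 = 0.61771 hr

Final: 0.61771 hr


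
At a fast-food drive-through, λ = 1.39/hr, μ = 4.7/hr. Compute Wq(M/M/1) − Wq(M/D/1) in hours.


ρ = 1.39/4.7 = 0.2957
Wq(M/M/1) = ρ/(μ−λ) = 0.2957/3.31 = 0.08935 hr
Wq(M/D/1) = ρ/(2(μ−λ)) = 0.04467 hr
Savings = 0.08935 − 0.04467 = 0.04467 hr

Final: 0.04467 hr


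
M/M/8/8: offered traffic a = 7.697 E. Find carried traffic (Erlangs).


B(8,7.697) = 0.218614 (Erlang-B)
Carried load = a(1 − B) = 7.697·(1 − 0.218614) = 7.697·0.781386 = 6.0143 E

Final: 6.0143 Erlangs


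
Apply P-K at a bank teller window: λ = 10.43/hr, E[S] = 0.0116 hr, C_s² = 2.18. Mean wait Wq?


ρ = λ·E[S] = 10.43·0.0116 = 0.1210
E[S²] = E[S]²(1+C_s²) = 0.0116²·(1+2.18) = 0.0004279
Wq = λ·E[S²]/(2(1−ρ)) = 10.43·0.0004279/(2·0.8790) = 0.002539 hr

Final: 0.002539 hr


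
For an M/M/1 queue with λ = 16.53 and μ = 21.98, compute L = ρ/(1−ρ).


ρ = λ/μ = 16.53/21.98 = 0.7520
L = ρ/(1−ρ) = 0.7520/(1 − 0.7520) = 0.7520/0.2480 = 3.0330

Final: 3.0330


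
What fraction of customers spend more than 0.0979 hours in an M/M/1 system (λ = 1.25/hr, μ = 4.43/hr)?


W ~ Exponential(μ−λ) for M/M/1.
μ − λ = 4.43 − 1.25 = 3.1800
P(W > t) = e^{−(μ−λ)t} = e^{−0.3113} = 0.732478

Final: 0.732478


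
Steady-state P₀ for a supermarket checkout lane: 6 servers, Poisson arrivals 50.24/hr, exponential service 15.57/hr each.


a = λ/μ = 50.24/15.57 = 3.2267; ρ = a/c = 0.5378
Σ_{k=0}^{5} a^k/k! (terms k=0..5) = 1.00000 + 3.22672 + 5.20585 + 5.59928 + 4.51682 + 2.91490 = 22.46357
Tail: a^6/(6!(1−ρ)) = 1128.66773/(720·0.4622) = 3.39149
P₀ = 1/(22.46357 + 3.39149) = 1/25.85506 = 0.038677

Final: 0.038677


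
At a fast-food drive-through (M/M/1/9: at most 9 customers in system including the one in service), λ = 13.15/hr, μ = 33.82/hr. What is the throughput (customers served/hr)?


ρ = 0.3888; P_K = (1−ρ)ρ^9/(1−ρ^10) = 0.0001242
λ_eff = λ(1 − P_K) = 13.15·(1 − 0.0001242) = 13.15·0.999876 = 13.1484 /hr

Final: 13.1484 /hr


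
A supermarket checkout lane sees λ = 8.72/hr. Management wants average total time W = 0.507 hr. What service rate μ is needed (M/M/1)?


W = 1/(μ−λ) ⇒ μ − λ = 1/W = 1/0.507 = 1.9724
μ = λ + 1/W = 8.72 + 1.9724 = 10.6924 per hr

Final: 10.6924 /hr


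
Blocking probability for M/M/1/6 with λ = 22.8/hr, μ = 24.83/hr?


ρ = λ/μ = 22.8/24.83 = 0.9182
P_K = (1−ρ)ρ^K/(1−ρ^(K+1)) = (0.08176·0.599444)/(1 − 0.550436)
= 0.049008/0.449564 = 0.109013

Final: 0.109013


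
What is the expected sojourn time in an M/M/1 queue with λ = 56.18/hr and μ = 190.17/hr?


W = 1/(μ−λ) = 1/(190.17 − 56.18) = 1/133.99 = 0.007463 hr

Final: 0.007463 hr


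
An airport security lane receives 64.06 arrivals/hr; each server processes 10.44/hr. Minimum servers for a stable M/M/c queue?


Stability requires cμ > λ ⇔ c > λ/μ.
λ/μ = 64.06/10.44 = 6.1360
Minimum integer c = ⌊6.1360⌋ + 1 = 7
Check: 7·10.44 = 73.08 > 64.06, while 6·10.44 = 62.64 ≤ 64.06

Final: 7 servers


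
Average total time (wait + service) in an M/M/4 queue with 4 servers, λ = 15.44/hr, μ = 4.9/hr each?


a = 3.1510; ρ = 0.7878; P₀ = 0.029688
Lq = P₀·a^c·ρ/(c!(1−ρ)²) = 2.13254
Wq = Lq/λ = 2.13254/15.44 = 0.13812 hr
W = Wq + 1/μ = 0.13812 + 0.20408 = 0.34220 hr

Final: 0.34220 hr


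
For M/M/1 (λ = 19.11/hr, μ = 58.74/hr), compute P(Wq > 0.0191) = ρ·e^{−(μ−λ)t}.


ρ = 19.11/58.74 = 0.3253
P(Wq > t) = ρ·e^{−(μ−λ)t} = 0.3253·e^{−0.7569}
= 0.3253·0.469103 = 0.152614

Final: 0.152614


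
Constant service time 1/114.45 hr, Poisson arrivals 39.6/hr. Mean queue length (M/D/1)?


ρ = 39.6/114.45 = 0.3460
M/D/1: Lq = ρ²/(2(1−ρ)) = 0.1197/(2·0.6540) = 0.09153

Final: 0.09153


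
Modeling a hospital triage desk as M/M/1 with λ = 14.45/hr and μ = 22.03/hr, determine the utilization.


ρ = λ/μ = 14.45/22.03 = 0.6559

Final: 0.6559


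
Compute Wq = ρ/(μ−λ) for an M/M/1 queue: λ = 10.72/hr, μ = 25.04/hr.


ρ = 10.72/25.04 = 0.4281
Wq = ρ/(μ−λ) = 0.4281/(25.04 − 10.72) = 0.4281/14.32 = 0.02990 hr

Final: 0.02990 hr


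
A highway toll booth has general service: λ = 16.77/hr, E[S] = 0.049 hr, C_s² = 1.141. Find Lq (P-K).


ρ = λ·E[S] = 16.77·0.049 = 0.8217
Lq = ρ²(1+C_s²)/(2(1−ρ)) = 0.6752·(1+1.141)/(2·0.1783)
= 0.6752·2.1410/0.3565 = 4.05477

Final: 4.05477


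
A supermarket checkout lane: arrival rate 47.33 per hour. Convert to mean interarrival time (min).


Mean interarrival time = 1/λ = 1/47.33 hour = 0.02113 hour
In minutes: 0.02113 × 60 = 1.2677 min

Final: 1.2677 min


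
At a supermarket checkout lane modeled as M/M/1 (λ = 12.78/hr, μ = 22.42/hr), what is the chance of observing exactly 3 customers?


ρ = 12.78/22.42 = 0.5700
P_n = (1−ρ)·ρ^n = (1 − 0.5700)·0.5700^3 = 0.4300·0.185219 = 0.079639

Final: 0.079639


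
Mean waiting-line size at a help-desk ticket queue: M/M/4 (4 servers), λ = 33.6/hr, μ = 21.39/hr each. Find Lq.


a = λ/μ = 1.5708; ρ = a/4 = 0.3927
P₀ = 0.205410
Lq = P₀·a^c·ρ / (c!·(1−ρ)²) = 0.205410·6.08855·0.3927/(24·0.36880)
= 0.05549

Final: 0.05549


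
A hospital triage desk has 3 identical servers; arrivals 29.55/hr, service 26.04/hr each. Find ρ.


ρ = λ/(cμ) = 29.55/(3·26.04) = 29.55/78.12 = 0.3783

Final: 0.3783


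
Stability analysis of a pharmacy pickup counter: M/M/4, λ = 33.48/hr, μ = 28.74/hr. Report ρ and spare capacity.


Total capacity cμ = 4·28.74 = 114.96/hr
ρ = λ/(cμ) = 33.48/114.96 = 0.2912
Stable ⇔ ρ < 1: YES
Spare capacity = cμ − λ = 114.96 − 33.48 = 81.48/hr

Final: ρ = 0.2912; stable; margin = 81.48/hr


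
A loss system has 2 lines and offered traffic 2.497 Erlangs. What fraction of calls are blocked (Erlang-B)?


B(c,a) = (a^c/c!) / Σ_{k=0}^{c} a^k/k!
a^2/2! = 3.117504
Σ terms (k=0..2): 1.00000 + 2.49700 + 3.11750 = 6.614504
B = 3.117504/6.614504 = 0.471313

Final: 0.471313


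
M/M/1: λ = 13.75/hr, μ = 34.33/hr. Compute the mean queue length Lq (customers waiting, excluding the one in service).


ρ = 13.75/34.33 = 0.4005
Lq = ρ²/(1−ρ) = 0.1604/0.5995 = 0.2676

Final: 0.2676


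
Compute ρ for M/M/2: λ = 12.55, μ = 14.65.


ρ = λ/(cμ) = 12.55/(2·14.65) = 12.55/29.30 = 0.4283

Final: 0.4283


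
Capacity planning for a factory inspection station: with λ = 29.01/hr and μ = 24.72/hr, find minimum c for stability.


Stability requires cμ > λ ⇔ c > λ/μ.
λ/μ = 29.01/24.72 = 1.1735
Minimum integer c = ⌊1.1735⌋ + 1 = 2
Check: 2·24.72 = 49.44 > 29.01, while 1·24.72 = 24.72 ≤ 29.01

Final: 2 servers


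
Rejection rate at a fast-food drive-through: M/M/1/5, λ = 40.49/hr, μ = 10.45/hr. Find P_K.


ρ = λ/μ = 40.49/10.45 = 3.8746
P_K = (1−ρ)ρ^K/(1−ρ^(K+1)) = (-2.8746·873.287878)/(1 − 3383.677145)
= -2510.389267/-3382.677145 = 0.742131

Final: 0.742131


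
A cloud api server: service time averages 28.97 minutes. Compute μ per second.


μ = 1/(service time) in consistent units.
1 second = 0.0166667 min, so μ = 0.0166667/28.97 = 0.0005753 per second

Final: 0.0005753 /sec


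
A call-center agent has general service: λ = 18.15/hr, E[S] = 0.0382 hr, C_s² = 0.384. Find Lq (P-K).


ρ = λ·E[S] = 18.15·0.0382 = 0.6933
Lq = ρ²(1+C_s²)/(2(1−ρ)) = 0.4807·(1+0.384)/(2·0.3067)
= 0.4807·1.3840/0.6133 = 1.08471

Final: 1.08471


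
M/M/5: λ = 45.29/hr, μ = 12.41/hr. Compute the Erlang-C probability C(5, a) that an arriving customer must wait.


a = λ/μ = 3.6495; ρ = a/5 = 0.7299
P₀ = 0.021379 (from M/M/c formula)
C(c,a) = [a^c/(c!(1−ρ))]·P₀ = [647.37019/(120·0.2701)]·0.021379
= 19.97281·0.021379 = 0.427009

Final: 0.427009


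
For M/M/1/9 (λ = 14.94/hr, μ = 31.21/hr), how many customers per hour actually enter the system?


ρ = 0.4787; P_K = (1−ρ)ρ^9/(1−ρ^10) = 0.0006885
λ_eff = λ(1 − P_K) = 14.94·(1 − 0.0006885) = 14.94·0.999312 = 14.9297 /hr

Final: 14.9297 /hr


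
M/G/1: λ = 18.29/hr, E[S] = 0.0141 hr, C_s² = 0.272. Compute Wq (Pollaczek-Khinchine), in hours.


ρ = λ·E[S] = 18.29·0.0141 = 0.2579
E[S²] = E[S]²(1+C_s²) = 0.0141²·(1+0.272) = 0.0002529
Wq = λ·E[S²]/(2(1−ρ)) = 18.29·0.0002529/(2·0.7421) = 0.003116 hr

Final: 0.003116 hr


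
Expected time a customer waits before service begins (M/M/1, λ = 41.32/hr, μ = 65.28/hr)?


ρ = 41.32/65.28 = 0.6330
Wq = ρ/(μ−λ) = 0.6330/(65.28 − 41.32) = 0.6330/23.96 = 0.02642 hr

Final: 0.02642 hr


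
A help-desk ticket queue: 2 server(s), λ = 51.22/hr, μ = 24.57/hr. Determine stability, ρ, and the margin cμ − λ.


Total capacity cμ = 2·24.57 = 49.14/hr
ρ = λ/(cμ) = 51.22/49.14 = 1.0423
Stable ⇔ ρ < 1: NO
Spare capacity = cμ − λ = 49.14 − 51.22 = -2.08/hr

Final: ρ = 1.0423; unstable; margin = -2.08/hr


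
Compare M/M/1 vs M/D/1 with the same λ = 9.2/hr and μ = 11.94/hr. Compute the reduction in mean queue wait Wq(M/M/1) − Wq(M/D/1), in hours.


ρ = 9.2/11.94 = 0.7705
Wq(M/M/1) = ρ/(μ−λ) = 0.7705/2.74 = 0.28121 hr
Wq(M/D/1) = ρ/(2(μ−λ)) = 0.14061 hr
Savings = 0.28121 − 0.14061 = 0.14061 hr

Final: 0.14061 hr


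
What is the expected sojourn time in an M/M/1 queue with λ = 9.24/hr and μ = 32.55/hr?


W = 1/(μ−λ) = 1/(32.55 − 9.24) = 1/23.31 = 0.04290 hr

Final: 0.04290 hr


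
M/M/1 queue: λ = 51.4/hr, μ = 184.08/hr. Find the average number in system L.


ρ = λ/μ = 51.4/184.08 = 0.2792
L = ρ/(1−ρ) = 0.2792/(1 − 0.2792) = 0.2792/0.7208 = 0.3874

Final: 0.3874


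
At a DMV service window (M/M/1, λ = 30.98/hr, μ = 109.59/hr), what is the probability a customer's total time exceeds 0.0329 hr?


W ~ Exponential(μ−λ) for M/M/1.
μ − λ = 109.59 − 30.98 = 78.6100
P(W > t) = e^{−(μ−λ)t} = e^{−2.5863} = 0.075300

Final: 0.075300


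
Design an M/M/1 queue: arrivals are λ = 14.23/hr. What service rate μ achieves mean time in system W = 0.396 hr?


W = 1/(μ−λ) ⇒ μ − λ = 1/W = 1/0.396 = 2.5253
μ = λ + 1/W = 14.23 + 2.5253 = 16.7553 per hr

Final: 16.7553 /hr


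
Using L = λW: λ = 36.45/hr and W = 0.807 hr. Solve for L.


L = λW = 36.45·0.807 = 29.4152

Final: 29.4152


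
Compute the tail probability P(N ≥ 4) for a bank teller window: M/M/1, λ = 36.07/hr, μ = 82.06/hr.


ρ = 36.07/82.06 = 0.4396
P(N ≥ n) = ρ^n = 0.4396^4 = 0.037330

Final: 0.037330


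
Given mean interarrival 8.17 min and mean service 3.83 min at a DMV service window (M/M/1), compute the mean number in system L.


λ = 60/8.17 = 7.3439 /hr
μ = 60/3.83 = 15.6658 /hr
ρ = λ/μ = 7.3439/15.6658 = 0.4688
L = ρ/(1−ρ) = 0.4688/0.5312 = 0.8825

Final: 0.8825


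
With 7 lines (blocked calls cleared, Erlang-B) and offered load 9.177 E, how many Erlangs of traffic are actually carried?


B(7,9.177) = 0.370410 (Erlang-B)
Carried load = a(1 − B) = 9.177·(1 − 0.370410) = 9.177·0.629590 = 5.7777 E

Final: 5.7777 Erlangs


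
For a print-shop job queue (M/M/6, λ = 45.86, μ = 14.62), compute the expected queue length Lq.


a = λ/μ = 3.1368; ρ = a/6 = 0.5228
P₀ = 0.042484
Lq = P₀·a^c·ρ / (c!·(1−ρ)²) = 0.042484·952.62081·0.5228/(720·0.22772)
= 0.12905

Final: 0.12905


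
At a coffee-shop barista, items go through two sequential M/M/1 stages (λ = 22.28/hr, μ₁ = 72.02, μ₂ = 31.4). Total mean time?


Each node sees arrival rate λ = 22.28/hr (tandem ⇒ throughput preserved).
W₁ = 1/(μ₁−λ) = 1/(72.02−22.28) = 0.02010 hr
W₂ = 1/(μ₂−λ) = 1/(31.4−22.28) = 0.10965 hr
W_total = W₁ + W₂ = 0.02010 + 0.10965 = 0.12975 hr

Final: 0.12975 hr


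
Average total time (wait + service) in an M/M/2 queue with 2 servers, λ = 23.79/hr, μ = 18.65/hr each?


a = 1.2756; ρ = 0.6378; P₀ = 0.221149
Lq = P₀·a^c·ρ/(c!(1−ρ)²) = 0.87474
Wq = Lq/λ = 0.87474/23.79 = 0.03677 hr
W = Wq + 1/μ = 0.03677 + 0.05362 = 0.09039 hr

Final: 0.09039 hr


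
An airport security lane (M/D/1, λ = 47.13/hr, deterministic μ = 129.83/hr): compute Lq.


ρ = 47.13/129.83 = 0.3630
M/D/1: Lq = ρ²/(2(1−ρ)) = 0.1318/(2·0.6370) = 0.10344

Final: 0.10344


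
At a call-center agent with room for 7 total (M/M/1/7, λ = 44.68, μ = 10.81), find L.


ρ = 44.68/10.81 = 4.1332
L = ρ[1 − (K+1)ρ^K + Kρ^(K+1)] / [(1−ρ)(1−ρ^(K+1))]
Numerator: 4.1332·(1 − 8·20606.882437 + 7·85172.572366) = 1782876.443562
Denominator: (-3.1332)·(-85171.572366) = 266860.421464
L = 1782876.443562/266860.421464 = 6.6809

Final: 6.6809


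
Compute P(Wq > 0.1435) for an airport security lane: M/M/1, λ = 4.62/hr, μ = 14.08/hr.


ρ = 4.62/14.08 = 0.3281
P(Wq > t) = ρ·e^{−(μ−λ)t} = 0.3281·e^{−1.3575}
= 0.3281·0.257301 = 0.084427

Final: 0.084427


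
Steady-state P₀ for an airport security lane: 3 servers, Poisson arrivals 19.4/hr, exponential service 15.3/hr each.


a = λ/μ = 19.4/15.3 = 1.2680; ρ = a/c = 0.4227
Σ_{k=0}^{2} a^k/k! (terms k=0..2) = 1.00000 + 1.26797 + 0.80388 = 3.07185
Tail: a^3/(3!(1−ρ)) = 2.03859/(6·0.5773) = 0.58850
P₀ = 1/(3.07185 + 0.58850) = 1/3.66035 = 0.273198

Final: 0.273198


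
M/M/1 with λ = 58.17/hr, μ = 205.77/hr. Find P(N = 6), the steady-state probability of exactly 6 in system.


ρ = 58.17/205.77 = 0.2827
P_n = (1−ρ)·ρ^n = (1 − 0.2827)·0.2827^6 = 0.7173·0.0005104 = 0.0003661

Final: 0.0003661


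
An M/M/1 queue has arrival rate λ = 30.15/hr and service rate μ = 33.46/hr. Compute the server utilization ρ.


ρ = λ/μ = 30.15/33.46 = 0.9011

Final: 0.9011


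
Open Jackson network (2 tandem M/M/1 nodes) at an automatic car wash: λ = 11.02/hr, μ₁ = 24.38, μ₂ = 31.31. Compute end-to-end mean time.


Each node sees arrival rate λ = 11.02/hr (tandem ⇒ throughput preserved).
W₁ = 1/(μ₁−λ) = 1/(24.38−11.02) = 0.07485 hr
W₂ = 1/(μ₂−λ) = 1/(31.31−11.02) = 0.04929 hr
W_total = W₁ + W₂ = 0.07485 + 0.04929 = 0.12414 hr

Final: 0.12414 hr


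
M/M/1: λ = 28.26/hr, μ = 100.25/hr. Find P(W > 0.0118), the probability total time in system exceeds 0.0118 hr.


W ~ Exponential(μ−λ) for M/M/1.
μ − λ = 100.25 − 28.26 = 71.9900
P(W > t) = e^{−(μ−λ)t} = e^{−0.8495} = 0.427636

Final: 0.427636


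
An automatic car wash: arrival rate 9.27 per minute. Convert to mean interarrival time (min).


Mean interarrival time = 1/λ = 1/9.27 minute = 0.10787 minute
In minutes: 0.10787 × 1 = 0.1079 min

Final: 0.1079 min


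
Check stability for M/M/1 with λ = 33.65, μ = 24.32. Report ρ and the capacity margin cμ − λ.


Total capacity cμ = 1·24.32 = 24.32/hr
ρ = λ/(cμ) = 33.65/24.32 = 1.3836
Stable ⇔ ρ < 1: NO
Spare capacity = cμ − λ = 24.32 − 33.65 = -9.33/hr

Final: ρ = 1.3836; unstable; margin = -9.33/hr


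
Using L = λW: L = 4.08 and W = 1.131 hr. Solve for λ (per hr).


λ = L/W = 4.08/1.131 = 3.6074 /hr

Final: 3.6074 /hr


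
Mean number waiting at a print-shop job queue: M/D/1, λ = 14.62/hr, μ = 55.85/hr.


ρ = 14.62/55.85 = 0.2618
M/D/1: Lq = ρ²/(2(1−ρ)) = 0.06852/(2·0.7382) = 0.04641

Final: 0.04641


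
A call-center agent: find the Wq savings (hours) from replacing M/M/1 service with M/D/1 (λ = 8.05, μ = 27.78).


ρ = 8.05/27.78 = 0.2898
Wq(M/M/1) = ρ/(μ−λ) = 0.2898/19.73 = 0.01469 hr
Wq(M/D/1) = ρ/(2(μ−λ)) = 0.007344 hr
Savings = 0.01469 − 0.007344 = 0.007344 hr

Final: 0.007344 hr


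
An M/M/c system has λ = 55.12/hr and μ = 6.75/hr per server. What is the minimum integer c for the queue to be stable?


Stability requires cμ > λ ⇔ c > λ/μ.
λ/μ = 55.12/6.75 = 8.1659
Minimum integer c = ⌊8.1659⌋ + 1 = 9
Check: 9·6.75 = 60.75 > 55.12, while 8·6.75 = 54.00 ≤ 55.12

Final: 9 servers


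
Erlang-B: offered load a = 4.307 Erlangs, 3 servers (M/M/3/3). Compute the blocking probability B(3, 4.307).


B(c,a) = (a^c/c!) / Σ_{k=0}^{c} a^k/k!
a^3/3! = 13.315987
Σ terms (k=0..3): 1.00000 + 4.30700 + 9.27512 + 13.31599 = 27.898112
B = 13.315987/27.898112 = 0.477308

Final: 0.477308


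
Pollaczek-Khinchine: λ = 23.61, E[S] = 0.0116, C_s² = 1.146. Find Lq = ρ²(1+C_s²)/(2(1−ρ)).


ρ = λ·E[S] = 23.61·0.0116 = 0.2739
Lq = ρ²(1+C_s²)/(2(1−ρ)) = 0.07501·(1+1.146)/(2·0.7261)
= 0.07501·2.1460/1.4522 = 0.11084

Final: 0.11084


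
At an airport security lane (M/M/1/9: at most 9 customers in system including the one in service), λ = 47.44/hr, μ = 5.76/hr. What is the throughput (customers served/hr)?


ρ = 8.2361; P_K = (1−ρ)ρ^9/(1−ρ^10) = 0.878583
λ_eff = λ(1 − P_K) = 47.44·(1 − 0.878583) = 47.44·0.121417 = 5.7600 /hr

Final: 5.7600 /hr


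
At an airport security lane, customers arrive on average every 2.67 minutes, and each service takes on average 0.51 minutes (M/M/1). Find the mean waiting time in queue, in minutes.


λ = 60/2.67 = 22.4719 /hr
μ = 60/0.51 = 117.6471 /hr
ρ = λ/μ = 22.4719/117.6471 = 0.1910
Wq = ρ/(μ−λ) = 0.1910/(117.6471−22.4719) = 0.002007 hr
In minutes: 0.002007·60 = 0.1204 min

Final: 0.1204 min


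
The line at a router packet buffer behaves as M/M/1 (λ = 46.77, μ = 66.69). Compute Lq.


ρ = 46.77/66.69 = 0.7013
Lq = ρ²/(1−ρ) = 0.4918/0.2987 = 1.6466

Final: 1.6466


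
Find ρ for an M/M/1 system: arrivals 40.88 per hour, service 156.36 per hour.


ρ = λ/μ = 40.88/156.36 = 0.2614

Final: 0.2614


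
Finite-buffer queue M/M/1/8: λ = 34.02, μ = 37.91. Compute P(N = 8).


ρ = λ/μ = 34.02/37.91 = 0.8974
P_K = (1−ρ)ρ^K/(1−ρ^(K+1)) = (0.1026·0.420576)/(1 − 0.377420)
= 0.043156/0.622580 = 0.069318

Final: 0.069318


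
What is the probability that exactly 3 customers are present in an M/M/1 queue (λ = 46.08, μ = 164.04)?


ρ = 46.08/164.04 = 0.2809
P_n = (1−ρ)·ρ^n = (1 − 0.2809)·0.2809^3 = 0.7191·0.022166 = 0.015939

Final: 0.015939


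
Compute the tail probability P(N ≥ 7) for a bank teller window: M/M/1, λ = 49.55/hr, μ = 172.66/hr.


ρ = 49.55/172.66 = 0.2870
P(N ≥ n) = ρ^n = 0.2870^7 = 0.0001603

Final: 0.0001603


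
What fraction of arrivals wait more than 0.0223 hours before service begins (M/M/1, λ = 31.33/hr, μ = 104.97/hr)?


ρ = 31.33/104.97 = 0.2985
P(Wq > t) = ρ·e^{−(μ−λ)t} = 0.2985·e^{−1.6422}
= 0.2985·0.193559 = 0.057771

Final: 0.057771


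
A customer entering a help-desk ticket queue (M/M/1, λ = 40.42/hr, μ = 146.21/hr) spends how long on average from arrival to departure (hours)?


W = 1/(μ−λ) = 1/(146.21 − 40.42) = 1/105.79 = 0.009453 hr

Final: 0.009453 hr


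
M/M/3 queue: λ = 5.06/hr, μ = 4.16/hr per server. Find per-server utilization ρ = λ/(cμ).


ρ = λ/(cμ) = 5.06/(3·4.16) = 5.06/12.48 = 0.4054

Final: 0.4054


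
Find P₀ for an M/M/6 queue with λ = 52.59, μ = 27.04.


a = λ/μ = 52.59/27.04 = 1.9449; ρ = a/c = 0.3241
Σ_{k=0}^{5} a^k/k! (terms k=0..5) = 1.00000 + 1.94490 + 1.89131 + 1.22613 + 0.59618 + 0.23190 = 6.89042
Tail: a^6/(6!(1−ρ)) = 54.12263/(720·0.6759) = 0.11122
P₀ = 1/(6.89042 + 0.11122) = 1/7.00164 = 0.142824

Final: 0.142824


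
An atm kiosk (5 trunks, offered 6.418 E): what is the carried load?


B(5,6.418) = 0.388604 (Erlang-B)
Carried load = a(1 − B) = 6.418·(1 − 0.388604) = 6.418·0.611396 = 3.9239 E

Final: 3.9239 Erlangs


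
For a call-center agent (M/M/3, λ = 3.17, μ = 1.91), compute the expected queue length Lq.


a = λ/μ = 1.6597; ρ = a/3 = 0.5532
P₀ = 0.174143
Lq = P₀·a^c·ρ / (c!·(1−ρ)²) = 0.174143·4.57170·0.5532/(6·0.19960)
= 0.36776

Final: 0.36776


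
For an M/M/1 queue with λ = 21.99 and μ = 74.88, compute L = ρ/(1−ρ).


ρ = λ/μ = 21.99/74.88 = 0.2937
L = ρ/(1−ρ) = 0.2937/(1 − 0.2937) = 0.2937/0.7063 = 0.4158

Final: 0.4158


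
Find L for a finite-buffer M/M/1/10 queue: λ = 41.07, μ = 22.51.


ρ = 41.07/22.51 = 1.8245
L = ρ[1 − (K+1)ρ^K + Kρ^(K+1)] / [(1−ρ)(1−ρ^(K+1))]
Numerator: 1.8245·(1 − 11·408.782296 + 10·745.832470) = 5405.548089
Denominator: (-0.8245)·(-744.832470) = 614.131081
L = 5405.548089/614.131081 = 8.8019

Final: 8.8019


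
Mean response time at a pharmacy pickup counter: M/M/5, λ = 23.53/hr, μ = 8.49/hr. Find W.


a = 2.7715; ρ = 0.5543; P₀ = 0.059967
Lq = P₀·a^c·ρ/(c!(1−ρ)²) = 0.22801
Wq = Lq/λ = 0.22801/23.53 = 0.009690 hr
W = Wq + 1/μ = 0.009690 + 0.11779 = 0.12748 hr

Final: 0.12748 hr


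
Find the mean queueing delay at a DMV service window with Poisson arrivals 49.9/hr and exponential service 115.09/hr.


ρ = 49.9/115.09 = 0.4336
Wq = ρ/(μ−λ) = 0.4336/(115.09 − 49.9) = 0.4336/65.19 = 0.006651 hr

Final: 0.006651 hr


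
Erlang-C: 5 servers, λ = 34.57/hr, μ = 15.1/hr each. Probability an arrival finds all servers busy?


a = λ/μ = 2.2894; ρ = a/5 = 0.4579
P₀ = 0.099786 (from M/M/c formula)
C(c,a) = [a^c/(c!(1−ρ))]·P₀ = [62.89443/(120·0.5421)]·0.099786
= 0.96680·0.099786 = 0.096473

Final: 0.096473


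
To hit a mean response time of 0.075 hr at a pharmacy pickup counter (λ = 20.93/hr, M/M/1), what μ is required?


W = 1/(μ−λ) ⇒ μ − λ = 1/W = 1/0.075 = 13.3333
μ = λ + 1/W = 20.93 + 13.3333 = 34.2633 per hr

Final: 34.2633 /hr


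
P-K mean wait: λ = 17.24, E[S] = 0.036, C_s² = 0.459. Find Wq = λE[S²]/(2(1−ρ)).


ρ = λ·E[S] = 17.24·0.036 = 0.6206
E[S²] = E[S]²(1+C_s²) = 0.036²·(1+0.459) = 0.001891
Wq = λ·E[S²]/(2(1−ρ)) = 17.24·0.001891/(2·0.3794) = 0.04297 hr

Final: 0.04297 hr


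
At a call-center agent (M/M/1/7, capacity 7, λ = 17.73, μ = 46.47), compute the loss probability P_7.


ρ = λ/μ = 17.73/46.47 = 0.3815
P_K = (1−ρ)ρ^K/(1−ρ^(K+1)) = (0.6185·0.001177)/(1 − 0.0004490)
= 0.0007279/0.999551 = 0.0007282

Final: 0.0007282


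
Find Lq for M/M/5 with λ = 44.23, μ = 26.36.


a = λ/μ = 1.6779; ρ = a/5 = 0.3356
P₀ = 0.186218
Lq = P₀·a^c·ρ / (c!·(1−ρ)²) = 0.186218·13.30018·0.3356/(120·0.44145)
= 0.01569

Final: 0.01569


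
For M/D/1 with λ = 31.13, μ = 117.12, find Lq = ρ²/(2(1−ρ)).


ρ = 31.13/117.12 = 0.2658
M/D/1: Lq = ρ²/(2(1−ρ)) = 0.07065/(2·0.7342) = 0.04811

Final: 0.04811


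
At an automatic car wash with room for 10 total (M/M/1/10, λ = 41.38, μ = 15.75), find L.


ρ = 41.38/15.75 = 2.6273
L = ρ[1 − (K+1)ρ^K + Kρ^(K+1)] / [(1−ρ)(1−ρ^(K+1))]
Numerator: 2.6273·(1 − 11·15671.092787 + 10·41172.686955) = 628833.728695
Denominator: (-1.6273)·(-41171.686955) = 66998.751533
L = 628833.728695/66998.751533 = 9.3858

Final: 9.3858


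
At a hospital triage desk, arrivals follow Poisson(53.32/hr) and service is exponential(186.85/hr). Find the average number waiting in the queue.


ρ = 53.32/186.85 = 0.2854
Lq = ρ²/(1−ρ) = 0.08143/0.7146 = 0.1139

Final: 0.1139


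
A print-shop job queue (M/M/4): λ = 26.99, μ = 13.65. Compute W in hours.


a = 1.9773; ρ = 0.4943; P₀ = 0.133689
Lq = P₀·a^c·ρ/(c!(1−ρ)²) = 0.16460
Wq = Lq/λ = 0.16460/26.99 = 0.006099 hr
W = Wq + 1/μ = 0.006099 + 0.07326 = 0.07936 hr

Final: 0.07936 hr


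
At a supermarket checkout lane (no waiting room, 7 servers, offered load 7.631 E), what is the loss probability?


B(c,a) = (a^c/c!) / Σ_{k=0}^{c} a^k/k!
a^7/7! = 298.978280
Σ terms (k=0..7): 1.00000 + 7.63100 + 29.11608 + 74.06160 + 141.29102 + 215.63836 + 274.25606 + 298.97828 = 1041.972403
B = 298.978280/1041.972403 = 0.286935

Final: 0.286935


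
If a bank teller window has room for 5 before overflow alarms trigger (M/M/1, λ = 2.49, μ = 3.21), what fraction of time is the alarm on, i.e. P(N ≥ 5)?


ρ = 2.49/3.21 = 0.7757
P(N ≥ n) = ρ^n = 0.7757^5 = 0.280848

Final: 0.280848


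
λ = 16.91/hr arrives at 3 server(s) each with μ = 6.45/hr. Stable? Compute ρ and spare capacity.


Total capacity cμ = 3·6.45 = 19.35/hr
ρ = λ/(cμ) = 16.91/19.35 = 0.8739
Stable ⇔ ρ < 1: YES
Spare capacity = cμ − λ = 19.35 − 16.91 = 2.44/hr

Final: ρ = 0.8739; stable; margin = 2.44/hr


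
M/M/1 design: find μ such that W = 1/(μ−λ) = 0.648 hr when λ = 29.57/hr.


W = 1/(μ−λ) ⇒ μ − λ = 1/W = 1/0.648 = 1.5432
μ = λ + 1/W = 29.57 + 1.5432 = 31.1132 per hr

Final: 31.1132 /hr
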